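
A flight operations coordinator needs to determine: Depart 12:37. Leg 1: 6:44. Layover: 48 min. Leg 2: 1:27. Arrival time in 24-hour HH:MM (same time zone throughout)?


Depart: 12:37
Leg 1: +404 min -> 19:21
Layover: +48 min -> 20:09
Leg 2: +87 min -> 21:36
Total travel: 539 minutes = 8h 59m
Arrival: 21:36

21:36


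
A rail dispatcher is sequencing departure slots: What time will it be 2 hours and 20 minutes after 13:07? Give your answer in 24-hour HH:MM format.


Start time: 13:07
Adding: 2 hours 20 minutes
Minutes: 7 + 20 = 27
Hours: 13 + 2 + 0 = 15
Result: 15:27

15:27


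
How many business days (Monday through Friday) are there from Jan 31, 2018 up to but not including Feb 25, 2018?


Start: 2018-01-31 (Wednesday)
End (exclusive): 2018-02-25 (Sunday)
Total calendar days: 25
Full weeks: 25 // 7 = 3 -> 15 weekdays
Remaining 4 days starting on Wednesday:
  Wed(w), Thu(w), Fri(w), Sat(-) -> 3 weekdays
Total business days: 15 + 3 = 18

18


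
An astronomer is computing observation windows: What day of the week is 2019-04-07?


Date: 2019-04-07
January 1, 2019 is a Tuesday
Day of year: 97
Offset from Jan 1: 96 days
96 mod 7 = 5
Result: Sunday

Sunday


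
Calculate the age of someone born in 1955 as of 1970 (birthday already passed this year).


Birth year: 1955
Current year: 1970
Age = current year - birth year
Age = 1970 - 1955 = 15

15


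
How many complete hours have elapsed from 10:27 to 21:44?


Start: 10:27
End: 21:44
Hour difference: 21 - 10 = 11 hours
Minute difference: 44 - 27 = 17 minutes
Total minutes: 677
Complete hours: 677 / 60 = 11 (remainder 17)

11


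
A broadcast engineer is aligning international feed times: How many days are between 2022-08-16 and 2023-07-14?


Start date: 2022-08-16
End date: 2023-07-14
Aug 2022: +16 days
Sep 2022: +30 days
Oct 2022: +31 days
... (9 more months)
Total: 332 days

332


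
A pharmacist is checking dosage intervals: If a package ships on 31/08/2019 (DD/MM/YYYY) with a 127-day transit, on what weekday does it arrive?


Start: 2019-08-31 (Saturday)
Step 1 - find target date: add 127 days
  2019-08-31 + 127 days = 2020-01-05
Step 2 - day of week:
  127 mod 7 = 1
  Saturday + 1 days -> Sunday
Result: Sunday (2020-01-05)

Sunday


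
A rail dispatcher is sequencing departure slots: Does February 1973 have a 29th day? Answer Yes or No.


Year: 1973
Divisible by 4? 1973 / 4 = 493.25 -> No
Not divisible by 4, so NOT a leap year

No


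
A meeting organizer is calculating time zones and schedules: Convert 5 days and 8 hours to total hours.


Days: 5
Extra hours: 8
Hours per day: 24
Days to hours: 5 x 24 = 120
Total: 120 + 8 = 128

128


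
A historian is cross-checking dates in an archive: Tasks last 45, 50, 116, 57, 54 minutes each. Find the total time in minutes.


Durations: 45, 50, 116, 57, 54
Running sum: 45
+ 50 = 95
+ 116 = 211
+ 57 = 268
+ 54 = 322
Total duration: 322 minutes
That is 5 hours and 22 minutes

322


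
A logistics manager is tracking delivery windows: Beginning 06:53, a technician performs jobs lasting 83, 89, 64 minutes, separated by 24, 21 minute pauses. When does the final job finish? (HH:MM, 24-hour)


Start: 06:53 = 413 min from midnight
  after task 1 (83 min): 08:16
  after break (24 min): 08:40
  after task 2 (89 min): 10:09
  after break (21 min): 10:30
  after task 3 (64 min): 11:34
Total elapsed: 281 minutes
End time: 11:34

11:34


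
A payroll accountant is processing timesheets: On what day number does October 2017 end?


Month: October
Year: 2017
October is a 31-day month
Total: 31 days

31


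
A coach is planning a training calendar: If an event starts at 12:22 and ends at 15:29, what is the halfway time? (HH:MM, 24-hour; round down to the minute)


Start time: 12:22 = 742 minutes from midnight
End time: 15:29 = 929 minutes from midnight
Sum: 742 + 929 = 1671
Midpoint: 1671 / 2 = 835 minutes
Convert: 835 / 60 = 13 hours, 55 minutes
Result: 13:55

13:55


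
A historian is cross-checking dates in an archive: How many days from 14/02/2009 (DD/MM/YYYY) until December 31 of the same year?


Start: February 14, 2009
End: December 31, 2009
Days left in February: 14
March: 31
April: 30
May: 31
June: 30
... plus remaining months
Sum of remaining months: 306
Total: 14 + 306 = 320

320


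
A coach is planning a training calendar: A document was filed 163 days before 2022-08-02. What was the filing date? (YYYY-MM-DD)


Start: 2022-08-02
Subtracting 163 days
Days already passed in August: 2
After going back through August: 161 more days to subtract
July 2022: 31 days, 130 remaining
June 2022: 30 days, 100 remaining
May 2022: 31 days, 69 remaining
April 2022: 30 days, 39 remaining
Result: 2022-02-20

2022-02-20


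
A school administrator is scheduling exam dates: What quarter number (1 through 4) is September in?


Month: September (month 9)
Q1: January-March (months 1-3)
Q2: April-June (months 4-6)
Q3: July-September (months 7-9)
Q4: October-December (months 10-12)
Month 9 falls in Q3

3


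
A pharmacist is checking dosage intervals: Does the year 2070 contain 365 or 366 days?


Year: 2070
Check leap year rules:
Divisible by 4? No
2070 is not a leap year
Days: 365

365


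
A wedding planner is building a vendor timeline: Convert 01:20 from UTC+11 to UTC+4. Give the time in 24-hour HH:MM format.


Local time: 01:20 at UTC+11 (offset 11h)
Target zone: UTC+4 (offset 4h)
Difference: 4 - (11) = -7 hours
Calculation: 1 + (-7) = -6
Wraparound: (-6) mod 24 = 18
Result: 18:20

18:20


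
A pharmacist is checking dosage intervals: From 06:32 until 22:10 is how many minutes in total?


Start time: 06:32 = 392 minutes from midnight
End time: 22:10 = 1330 minutes from midnight
Difference: 1330 - 392 = 938 minutes
That is 15 hours and 38 minutes

938


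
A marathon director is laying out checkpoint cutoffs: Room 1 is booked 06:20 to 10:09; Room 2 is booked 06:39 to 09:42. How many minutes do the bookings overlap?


Interval A: [380, 609] minutes from midnight
Interval B: [399, 582] minutes from midnight
Overlap start = max(380, 399) = 399
Overlap end = min(609, 582) = 582
Overlap = 582 - 399 = 183 minutes

183


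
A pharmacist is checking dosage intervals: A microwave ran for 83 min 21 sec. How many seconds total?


Minutes: 83
Extra seconds: 21
Seconds per minute: 60
Minutes to seconds: 83 x 60 = 4980
Total: 4980 + 21 = 5001

5001


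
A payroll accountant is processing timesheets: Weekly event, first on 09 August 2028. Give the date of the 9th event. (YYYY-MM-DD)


First occurrence: 2028-08-09 (occurrence 1)
Each occurrence is 7 days after the previous.
Occurrence 9 is 8 weeks after the first.
8 weeks = 56 days
2028-08-09 + 56 days = 2028-10-04

2028-10-04


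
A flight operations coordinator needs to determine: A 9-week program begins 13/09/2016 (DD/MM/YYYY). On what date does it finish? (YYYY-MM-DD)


Start: 2016-09-13
Weeks to add: 9
Convert to days: 9 x 7 = 63 days
Add 63 days to 2016-09-13
Result: 2016-11-15

2016-11-15


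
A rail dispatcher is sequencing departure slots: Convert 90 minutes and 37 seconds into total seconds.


Minutes: 90
Seconds: 37
Convert minutes to seconds: 90 x 60 = 5400
Add remaining seconds: 5400 + 37 = 5437

5437


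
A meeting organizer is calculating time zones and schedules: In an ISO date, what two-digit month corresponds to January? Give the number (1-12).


Calendar month order:
1. January <--
2. February
January is month number 1

1


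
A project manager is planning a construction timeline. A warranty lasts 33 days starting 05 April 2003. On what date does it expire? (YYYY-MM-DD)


Start: 2003-04-05
Adding 33 days
Days remaining in April: 25
After April: 8 days still to add
May 2003 has 31 days, need 8
Result: 2003-05-08

2003-05-08


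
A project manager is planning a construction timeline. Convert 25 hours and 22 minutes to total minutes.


Hours: 25
Extra minutes: 22
Minutes per hour: 60
Hours to minutes: 25 x 60 = 1500
Total: 1500 + 22 = 1522

1522


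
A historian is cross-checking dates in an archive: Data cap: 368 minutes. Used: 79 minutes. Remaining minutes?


Total budget: 368 minutes
Time used: 79 minutes
Remaining: 368 - 79 = 289 minutes
Percent used: 21.5%
Percent remaining: 78.5%

289


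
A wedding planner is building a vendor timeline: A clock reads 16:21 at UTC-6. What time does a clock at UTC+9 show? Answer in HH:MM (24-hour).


Local time: 16:21 at UTC-6 (offset -6h)
Target zone: UTC+9 (offset 9h)
Difference: 9 - (-6) = 15 hours
Calculation: 16 + (15) = 31
Wraparound: (31) mod 24 = 7
Result: 07:21

07:21


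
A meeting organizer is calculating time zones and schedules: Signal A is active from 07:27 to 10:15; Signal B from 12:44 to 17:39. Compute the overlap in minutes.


Interval A: [447, 615] minutes from midnight
Interval B: [764, 1059] minutes from midnight
Overlap start = max(447, 764) = 764
Overlap end = min(615, 1059) = 615
End <= start, so the intervals do not overlap: 0 minutes

0


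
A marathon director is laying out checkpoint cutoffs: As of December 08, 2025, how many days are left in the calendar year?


Start: December 08, 2025
End: December 31, 2025
Days left in December: 23
Total: 23 days

23


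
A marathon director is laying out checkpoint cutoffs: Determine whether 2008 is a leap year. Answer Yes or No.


Year: 2008
Divisible by 4? 2008 / 4 = 502.0 -> Yes
Divisible by 100? 2008 / 100 = 20.08 -> No
Divisible by 4 but not 100, so it IS a leap year

Yes


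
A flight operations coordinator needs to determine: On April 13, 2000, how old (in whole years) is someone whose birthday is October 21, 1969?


Birth: 1969-10-21
Reference: 2000-04-13
Year difference: 2000 - 1969 = 31
Has birthday (10-21) occurred by 04-13? No
Birthday not yet reached this year -> subtract 1
Age in full years: 30

30


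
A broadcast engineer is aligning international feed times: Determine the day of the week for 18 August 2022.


Date: 2022-08-18
January 1, 2022 is a Saturday
Day of year: 230
Offset from Jan 1: 229 days
229 mod 7 = 5
Result: Thursday

Thursday


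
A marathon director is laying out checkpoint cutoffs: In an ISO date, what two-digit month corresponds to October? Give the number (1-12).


Calendar month order:
9. September
10. October <--
11. November
October is month number 10

10


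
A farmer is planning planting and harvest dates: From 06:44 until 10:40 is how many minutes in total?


Start time: 06:44 = 404 minutes from midnight
End time: 10:40 = 640 minutes from midnight
Difference: 640 - 404 = 236 minutes
That is 3 hours and 56 minutes

236


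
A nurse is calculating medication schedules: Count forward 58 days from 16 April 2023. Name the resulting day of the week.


Start: 2023-04-16 (Sunday)
Step 1 - find target date: add 58 days
  2023-04-16 + 58 days = 2023-06-13
Step 2 - day of week:
  58 mod 7 = 2
  Sunday + 2 days -> Tuesday
Result: Tuesday (2023-06-13)

Tuesday


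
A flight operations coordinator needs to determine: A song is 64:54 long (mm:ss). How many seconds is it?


Minutes: 64
Extra seconds: 54
Seconds per minute: 60
Minutes to seconds: 64 x 60 = 3840
Total: 3840 + 54 = 3894

3894


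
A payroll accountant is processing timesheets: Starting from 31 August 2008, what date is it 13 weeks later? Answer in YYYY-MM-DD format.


Start: 2008-08-31
Weeks to add: 13
Convert to days: 13 x 7 = 91 days
Add 91 days to 2008-08-31
Result: 2008-11-30

2008-11-30


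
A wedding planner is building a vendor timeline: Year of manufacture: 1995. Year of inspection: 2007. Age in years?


Birth year: 1995
Current year: 2007
Age = current year - birth year
Age = 2007 - 1995 = 12

12


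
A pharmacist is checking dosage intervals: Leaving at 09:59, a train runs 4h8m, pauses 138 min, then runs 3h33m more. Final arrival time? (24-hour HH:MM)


Depart: 09:59
Leg 1: +248 min -> 14:07
Layover: +138 min -> 16:25
Leg 2: +213 min -> 19:58
Total travel: 599 minutes = 9h 59m
Arrival: 19:58

19:58


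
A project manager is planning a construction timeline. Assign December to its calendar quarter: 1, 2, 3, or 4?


Month: December (month 12)
Q1: January-March (months 1-3)
Q2: April-June (months 4-6)
Q3: July-September (months 7-9)
Q4: October-December (months 10-12)
Month 12 falls in Q4

4


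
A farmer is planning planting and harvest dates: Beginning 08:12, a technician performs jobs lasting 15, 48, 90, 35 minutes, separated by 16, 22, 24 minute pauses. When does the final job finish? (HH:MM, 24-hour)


Start: 08:12 = 492 min from midnight
  after task 1 (15 min): 08:27
  after break (16 min): 08:43
  after task 2 (48 min): 09:31
  after break (22 min): 09:53
  after task 3 (90 min): 11:23
  after break (24 min): 11:47
  after task 4 (35 min): 12:22
Total elapsed: 250 minutes
End time: 12:22

12:22


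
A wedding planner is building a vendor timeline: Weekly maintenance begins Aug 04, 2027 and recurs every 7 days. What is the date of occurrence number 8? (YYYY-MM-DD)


First occurrence: 2027-08-04 (occurrence 1)
Each occurrence is 7 days after the previous.
Occurrence 8 is 7 weeks after the first.
7 weeks = 49 days
2027-08-04 + 49 days = 2027-09-22

2027-09-22


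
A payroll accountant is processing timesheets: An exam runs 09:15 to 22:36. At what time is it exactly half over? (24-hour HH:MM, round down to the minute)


Start time: 09:15 = 555 minutes from midnight
End time: 22:36 = 1356 minutes from midnight
Sum: 555 + 1356 = 1911
Midpoint: 1911 / 2 = 955 minutes
Convert: 955 / 60 = 15 hours, 55 minutes
Result: 15:55

15:55


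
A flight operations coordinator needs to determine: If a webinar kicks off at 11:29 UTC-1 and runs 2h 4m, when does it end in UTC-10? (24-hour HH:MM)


Start: 11:29 in UTC-1
Step 1 - add duration:
  minutes: 29 + 4 = 33
  hours: 11 + 2 + 0 = 13
  end in UTC-1: 13:33
Step 2 - convert UTC-1 -> UTC-10:
  offset difference: -10 - (-1) = -9 hours
  13 + (-9) = 4 -> mod 24 = 4
Result: 04:33 in UTC-10

04:33


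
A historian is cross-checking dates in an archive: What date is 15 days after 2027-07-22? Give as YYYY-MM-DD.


Start: 2027-07-22
Adding 15 days
Days remaining in July: 9
After July: 6 days still to add
August 2027 has 31 days, need 6
Result: 2027-08-06

2027-08-06


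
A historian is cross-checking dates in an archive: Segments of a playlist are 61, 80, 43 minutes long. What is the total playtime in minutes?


Durations: 61, 80, 43
Running sum: 61
+ 80 = 141
+ 43 = 184
Total duration: 184 minutes
That is 3 hours and 4 minutes

184


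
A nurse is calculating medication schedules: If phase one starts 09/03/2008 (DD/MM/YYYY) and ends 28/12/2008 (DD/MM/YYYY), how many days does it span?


Start date: 2008-03-09
End date: 2008-12-28
Mar 2008: +23 days
Apr 2008: +30 days
May 2008: +31 days
... (7 more months)
Total: 294 days

294


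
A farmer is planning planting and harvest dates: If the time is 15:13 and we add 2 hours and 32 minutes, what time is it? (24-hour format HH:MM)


Start time: 15:13
Adding: 2 hours 32 minutes
Minutes: 13 + 32 = 45
Hours: 15 + 2 + 0 = 17
Result: 17:45

17:45


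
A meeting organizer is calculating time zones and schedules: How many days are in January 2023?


Month: January
Year: 2023
January is a 31-day month
Total: 31 days

31


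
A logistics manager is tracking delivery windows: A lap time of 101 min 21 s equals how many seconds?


Minutes: 101
Seconds: 21
Convert minutes to seconds: 101 x 60 = 6060
Add remaining seconds: 6060 + 21 = 6081

6081


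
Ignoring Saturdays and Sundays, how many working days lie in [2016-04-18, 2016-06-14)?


Start: 2016-04-18 (Monday)
End (exclusive): 2016-06-14 (Tuesday)
Total calendar days: 57
Full weeks: 57 // 7 = 8 -> 40 weekdays
Remaining 1 days starting on Monday:
  Mon(w) -> 1 weekdays
Total business days: 40 + 1 = 41

41


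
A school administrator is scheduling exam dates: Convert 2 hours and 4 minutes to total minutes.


Hours: 2
Minutes: 4
Convert hours to minutes: 2 x 60 = 120
Add remaining minutes: 120 + 4 = 124

124


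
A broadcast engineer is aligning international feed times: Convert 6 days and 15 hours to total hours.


Days: 6
Extra hours: 15
Hours per day: 24
Days to hours: 6 x 24 = 144
Total: 144 + 15 = 159

159


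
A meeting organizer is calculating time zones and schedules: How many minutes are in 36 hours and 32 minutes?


Hours: 36
Extra minutes: 32
Minutes per hour: 60
Hours to minutes: 36 x 60 = 2160
Total: 2160 + 32 = 2192

2192


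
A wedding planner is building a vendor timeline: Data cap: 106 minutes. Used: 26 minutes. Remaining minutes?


Total budget: 106 minutes
Time used: 26 minutes
Remaining: 106 - 26 = 80 minutes
Percent used: 24.5%
Percent remaining: 75.5%

80


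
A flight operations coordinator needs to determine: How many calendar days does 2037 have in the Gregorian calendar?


Year: 2037
Check leap year rules:
Divisible by 4? No
2037 is not a leap year
Days: 365

365


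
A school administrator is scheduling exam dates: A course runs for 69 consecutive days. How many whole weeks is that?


Total days: 69
Days per week: 7
Division: 69 / 7 = 9 remainder 6
Complete weeks: 9
Remaining days: 6

9


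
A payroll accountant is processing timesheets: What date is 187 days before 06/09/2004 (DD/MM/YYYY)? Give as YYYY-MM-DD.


Start: 2004-09-06
Subtracting 187 days
Days already passed in September: 6
After going back through September: 181 more days to subtract
August 2004: 31 days, 150 remaining
July 2004: 31 days, 119 remaining
June 2004: 30 days, 89 remaining
May 2004: 31 days, 58 remaining
Result: 2004-03-03

2004-03-03


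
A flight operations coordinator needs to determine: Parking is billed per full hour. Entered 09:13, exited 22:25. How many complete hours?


Start: 09:13
End: 22:25
Hour difference: 22 - 9 = 13 hours
Minute difference: 25 - 13 = 12 minutes
Total minutes: 792
Complete hours: 792 / 60 = 13 (remainder 12)

13


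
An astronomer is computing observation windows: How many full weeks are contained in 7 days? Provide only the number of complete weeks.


Total days: 7
Days per week: 7
Division: 7 / 7 = 1 remainder 0
Complete weeks: 1
Remaining days: 0

1


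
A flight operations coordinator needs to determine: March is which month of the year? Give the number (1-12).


Calendar month order:
2. February
3. March <--
4. April
March is month number 3

3


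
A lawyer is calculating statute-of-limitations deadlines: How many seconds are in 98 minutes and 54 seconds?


Minutes: 98
Extra seconds: 54
Seconds per minute: 60
Minutes to seconds: 98 x 60 = 5880
Total: 5880 + 54 = 5934

5934


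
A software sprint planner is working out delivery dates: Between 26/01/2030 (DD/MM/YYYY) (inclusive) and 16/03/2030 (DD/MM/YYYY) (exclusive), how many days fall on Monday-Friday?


Start: 2030-01-26 (Saturday)
End (exclusive): 2030-03-16 (Saturday)
Total calendar days: 49
Full weeks: 49 // 7 = 7 -> 35 weekdays
Remaining 0 days starting on Saturday:
Total business days: 35 + 0 = 35

35


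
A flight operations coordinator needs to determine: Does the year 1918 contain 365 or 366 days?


Year: 1918
Check leap year rules:
Divisible by 4? No
1918 is not a leap year
Days: 365

365


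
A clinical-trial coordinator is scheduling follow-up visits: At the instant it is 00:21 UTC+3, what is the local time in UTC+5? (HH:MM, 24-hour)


Local time: 00:21 at UTC+3 (offset 3h)
Target zone: UTC+5 (offset 5h)
Difference: 5 - (3) = 2 hours
Calculation: 0 + (2) = 2
Result: 02:21

02:21


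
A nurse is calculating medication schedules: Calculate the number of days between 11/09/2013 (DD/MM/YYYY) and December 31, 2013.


Start: September 11, 2013
End: December 31, 2013
Days left in September: 19
October: 31
November: 30
December: 31
Sum of remaining months: 92
Total: 19 + 92 = 111

111


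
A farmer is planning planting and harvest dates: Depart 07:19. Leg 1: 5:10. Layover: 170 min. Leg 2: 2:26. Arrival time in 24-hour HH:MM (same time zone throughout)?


Depart: 07:19
Leg 1: +310 min -> 12:29
Layover: +170 min -> 15:19
Leg 2: +146 min -> 17:45
Total travel: 626 minutes = 10h 26m
Arrival: 17:45

17:45


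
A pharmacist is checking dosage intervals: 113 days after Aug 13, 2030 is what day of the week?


Start: 2030-08-13 (Tuesday)
Step 1 - find target date: add 113 days
  2030-08-13 + 113 days = 2030-12-04
Step 2 - day of week:
  113 mod 7 = 1
  Tuesday + 1 days -> Wednesday
Result: Wednesday (2030-12-04)

Wednesday


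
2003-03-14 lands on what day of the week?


Date: 2003-03-14
January 1, 2003 is a Wednesday
Day of year: 73
Offset from Jan 1: 72 days
72 mod 7 = 2
Result: Friday

Friday


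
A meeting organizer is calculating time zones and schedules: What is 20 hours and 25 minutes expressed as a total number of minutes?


Hours: 20
Minutes: 25
Convert hours to minutes: 20 x 60 = 1200
Add remaining minutes: 1200 + 25 = 1225

1225


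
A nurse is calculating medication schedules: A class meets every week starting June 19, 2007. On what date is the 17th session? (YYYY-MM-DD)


First occurrence: 2007-06-19 (occurrence 1)
Each occurrence is 7 days after the previous.
Occurrence 17 is 16 weeks after the first.
16 weeks = 112 days
2007-06-19 + 112 days = 2007-10-09

2007-10-09


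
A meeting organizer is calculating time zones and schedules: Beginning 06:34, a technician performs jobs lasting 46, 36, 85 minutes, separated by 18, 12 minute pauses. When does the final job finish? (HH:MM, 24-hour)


Start: 06:34 = 394 min from midnight
  after task 1 (46 min): 07:20
  after break (18 min): 07:38
  after task 2 (36 min): 08:14
  after break (12 min): 08:26
  after task 3 (85 min): 09:51
Total elapsed: 197 minutes
End time: 09:51

09:51


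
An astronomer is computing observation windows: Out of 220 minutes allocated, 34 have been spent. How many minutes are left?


Total budget: 220 minutes
Time used: 34 minutes
Remaining: 220 - 34 = 186 minutes
Percent used: 15.5%
Percent remaining: 84.5%

186


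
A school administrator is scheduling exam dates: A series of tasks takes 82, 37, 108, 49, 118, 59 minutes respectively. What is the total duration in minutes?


Durations: 82, 37, 108, 49, 118, 59
Running sum: 82
+ 37 = 119
+ 108 = 227
+ 49 = 276
+ 118 = 394
+ 59 = 453
Total duration: 453 minutes
That is 7 hours and 33 minutes

453


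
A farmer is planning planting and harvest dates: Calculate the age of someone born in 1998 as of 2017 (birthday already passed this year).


Birth year: 1998
Current year: 2017
Age = current year - birth year
Age = 2017 - 1998 = 19

19


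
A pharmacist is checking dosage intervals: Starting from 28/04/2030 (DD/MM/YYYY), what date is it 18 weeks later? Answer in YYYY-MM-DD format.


Start: 2030-04-28
Weeks to add: 18
Convert to days: 18 x 7 = 126 days
Add 126 days to 2030-04-28
Result: 2030-09-01

2030-09-01


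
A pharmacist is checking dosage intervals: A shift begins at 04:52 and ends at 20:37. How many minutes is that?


Start time: 04:52 = 292 minutes from midnight
End time: 20:37 = 1237 minutes from midnight
Difference: 1237 - 292 = 945 minutes
That is 15 hours and 45 minutes

945


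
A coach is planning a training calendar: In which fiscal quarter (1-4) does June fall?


Month: June (month 6)
Q1: January-March (months 1-3)
Q2: April-June (months 4-6)
Q3: July-September (months 7-9)
Q4: October-December (months 10-12)
Month 6 falls in Q2

2


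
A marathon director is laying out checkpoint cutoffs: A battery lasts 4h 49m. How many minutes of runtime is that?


Hours: 4
Extra minutes: 49
Minutes per hour: 60
Hours to minutes: 4 x 60 = 240
Total: 240 + 49 = 289

289


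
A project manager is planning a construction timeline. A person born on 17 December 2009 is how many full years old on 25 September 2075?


Birth: 2009-12-17
Reference: 2075-09-25
Year difference: 2075 - 2009 = 66
Has birthday (12-17) occurred by 09-25? No
Birthday not yet reached this year -> subtract 1
Age in full years: 65

65


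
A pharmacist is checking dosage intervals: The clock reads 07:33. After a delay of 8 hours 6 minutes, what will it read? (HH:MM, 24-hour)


Start time: 07:33
Adding: 8 hours 6 minutes
Minutes: 33 + 6 = 39
Hours: 7 + 8 + 0 = 15
Result: 15:39

15:39


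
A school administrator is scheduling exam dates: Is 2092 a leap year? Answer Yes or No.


Year: 2092
Divisible by 4? 2092 / 4 = 523.0 -> Yes
Divisible by 100? 2092 / 100 = 20.92 -> No
Divisible by 4 but not 100, so it IS a leap year

Yes


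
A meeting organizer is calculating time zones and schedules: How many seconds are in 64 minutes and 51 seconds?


Minutes: 64
Seconds: 51
Convert minutes to seconds: 64 x 60 = 3840
Add remaining seconds: 3840 + 51 = 3891

3891


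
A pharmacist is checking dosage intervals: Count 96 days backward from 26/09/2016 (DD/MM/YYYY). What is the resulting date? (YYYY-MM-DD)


Start: 2016-09-26
Subtracting 96 days
Days already passed in September: 26
After going back through September: 70 more days to subtract
August 2016: 31 days, 39 remaining
July 2016: 31 days, 8 remaining
June 2016 has 30 days, need 8
Result: 2016-06-22

2016-06-22


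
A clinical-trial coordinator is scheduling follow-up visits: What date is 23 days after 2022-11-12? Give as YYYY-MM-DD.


Start: 2022-11-12
Adding 23 days
Days remaining in November: 18
After November: 5 days still to add
December 2022 has 31 days, need 5
Result: 2022-12-05

2022-12-05


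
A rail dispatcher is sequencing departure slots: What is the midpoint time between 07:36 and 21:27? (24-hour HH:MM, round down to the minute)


Start time: 07:36 = 456 minutes from midnight
End time: 21:27 = 1287 minutes from midnight
Sum: 456 + 1287 = 1743
Midpoint: 1743 / 2 = 871 minutes
Convert: 871 / 60 = 14 hours, 31 minutes
Result: 14:31

14:31


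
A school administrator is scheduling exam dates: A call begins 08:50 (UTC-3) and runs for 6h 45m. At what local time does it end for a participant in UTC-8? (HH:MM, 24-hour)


Start: 08:50 in UTC-3
Step 1 - add duration:
  minutes: 50 + 45 = 95 (carry 1h)
  hours: 8 + 6 + 1 = 15
  end in UTC-3: 15:35
Step 2 - convert UTC-3 -> UTC-8:
  offset difference: -8 - (-3) = -5 hours
  15 + (-5) = 10 -> mod 24 = 10
Result: 10:35 in UTC-8

10:35


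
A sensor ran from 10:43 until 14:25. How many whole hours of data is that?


Start: 10:43
End: 14:25
Hour difference: 14 - 10 = 4 hours
Minute difference: 25 - 43 = -18 minutes
Total minutes: 222
Complete hours: 222 / 60 = 3 (remainder 42)

3


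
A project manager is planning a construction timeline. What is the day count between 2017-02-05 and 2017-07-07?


Start date: 2017-02-05
End date: 2017-07-07
Feb 2017: +24 days
Mar 2017: +31 days
Apr 2017: +30 days
... (3 more months)
Total: 152 days

152


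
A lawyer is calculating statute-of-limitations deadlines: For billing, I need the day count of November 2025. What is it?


Month: November
Year: 2025
November is a 30-day month
Total: 30 days

30


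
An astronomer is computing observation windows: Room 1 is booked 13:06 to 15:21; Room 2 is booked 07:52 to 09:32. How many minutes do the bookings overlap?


Interval A: [786, 921] minutes from midnight
Interval B: [472, 572] minutes from midnight
Overlap start = max(786, 472) = 786
Overlap end = min(921, 572) = 572
End <= start, so the intervals do not overlap: 0 minutes

0


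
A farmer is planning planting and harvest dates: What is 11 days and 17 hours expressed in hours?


Days: 11
Extra hours: 17
Hours per day: 24
Days to hours: 11 x 24 = 264
Total: 264 + 17 = 281

281


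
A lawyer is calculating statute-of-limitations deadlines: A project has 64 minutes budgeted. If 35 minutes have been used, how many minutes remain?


Total budget: 64 minutes
Time used: 35 minutes
Remaining: 64 - 35 = 29 minutes
Percent used: 54.7%
Percent remaining: 45.3%

29


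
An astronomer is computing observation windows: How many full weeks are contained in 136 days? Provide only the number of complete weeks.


Total days: 136
Days per week: 7
Division: 136 / 7 = 19 remainder 3
Complete weeks: 19
Remaining days: 3

19


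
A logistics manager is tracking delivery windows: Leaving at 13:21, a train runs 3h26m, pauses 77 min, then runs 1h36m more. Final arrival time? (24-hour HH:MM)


Depart: 13:21
Leg 1: +206 min -> 16:47
Layover: +77 min -> 18:04
Leg 2: +96 min -> 19:40
Total travel: 379 minutes = 6h 19m
Arrival: 19:40

19:40


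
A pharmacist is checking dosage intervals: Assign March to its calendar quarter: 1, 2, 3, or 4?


Month: March (month 3)
Q1: January-March (months 1-3)
Q2: April-June (months 4-6)
Q3: July-September (months 7-9)
Q4: October-December (months 10-12)
Month 3 falls in Q1

1


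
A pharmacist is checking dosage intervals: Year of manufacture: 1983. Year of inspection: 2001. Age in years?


Birth year: 1983
Current year: 2001
Age = current year - birth year
Age = 2001 - 1983 = 18

18


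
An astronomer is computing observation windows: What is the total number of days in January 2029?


Month: January
Year: 2029
January is a 31-day month
Total: 31 days

31


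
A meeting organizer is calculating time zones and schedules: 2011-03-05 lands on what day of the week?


Date: 2011-03-05
January 1, 2011 is a Saturday
Day of year: 64
Offset from Jan 1: 63 days
63 mod 7 = 0
Result: Saturday

Saturday


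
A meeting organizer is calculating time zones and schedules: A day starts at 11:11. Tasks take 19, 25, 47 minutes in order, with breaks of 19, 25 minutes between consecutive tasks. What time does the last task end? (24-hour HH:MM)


Start: 11:11 = 671 min from midnight
  after task 1 (19 min): 11:30
  after break (19 min): 11:49
  after task 2 (25 min): 12:14
  after break (25 min): 12:39
  after task 3 (47 min): 13:26
Total elapsed: 135 minutes
End time: 13:26

13:26


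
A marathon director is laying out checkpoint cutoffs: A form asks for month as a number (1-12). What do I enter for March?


Calendar month order:
2. February
3. March <--
4. April
March is month number 3

3


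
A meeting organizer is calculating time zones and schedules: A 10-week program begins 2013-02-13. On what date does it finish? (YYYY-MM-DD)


Start: 2013-02-13
Weeks to add: 10
Convert to days: 10 x 7 = 70 days
Add 70 days to 2013-02-13
Result: 2013-04-24

2013-04-24


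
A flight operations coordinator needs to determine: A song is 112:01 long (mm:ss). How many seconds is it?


Minutes: 112
Extra seconds: 1
Seconds per minute: 60
Minutes to seconds: 112 x 60 = 6720
Total: 6720 + 1 = 6721

6721


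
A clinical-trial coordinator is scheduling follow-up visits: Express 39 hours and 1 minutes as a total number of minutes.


Hours: 39
Extra minutes: 1
Minutes per hour: 60
Hours to minutes: 39 x 60 = 2340
Total: 2340 + 1 = 2341

2341


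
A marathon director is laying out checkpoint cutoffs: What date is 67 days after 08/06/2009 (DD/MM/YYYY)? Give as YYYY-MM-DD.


Start: 2009-06-08
Adding 67 days
Days remaining in June: 22
After June: 45 days still to add
July 2009: 31 days, 14 remaining
August 2009 has 31 days, need 14
Result: 2009-08-14

2009-08-14


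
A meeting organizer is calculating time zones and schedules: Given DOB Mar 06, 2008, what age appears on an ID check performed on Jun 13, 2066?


Birth: 2008-03-06
Reference: 2066-06-13
Year difference: 2066 - 2008 = 58
Has birthday (03-06) occurred by 06-13? Yes
Age in full years: 58

58


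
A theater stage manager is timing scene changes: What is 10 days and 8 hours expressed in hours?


Days: 10
Extra hours: 8
Hours per day: 24
Days to hours: 10 x 24 = 240
Total: 240 + 8 = 248

248


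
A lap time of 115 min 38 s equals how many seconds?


Minutes: 115
Seconds: 38
Convert minutes to seconds: 115 x 60 = 6900
Add remaining seconds: 6900 + 38 = 6938

6938


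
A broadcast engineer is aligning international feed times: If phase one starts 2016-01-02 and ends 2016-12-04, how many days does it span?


Start date: 2016-01-02
End date: 2016-12-04
Jan 2016: +30 days
Feb 2016: +29 days
Mar 2016: +31 days
... (9 more months)
Total: 337 days

337


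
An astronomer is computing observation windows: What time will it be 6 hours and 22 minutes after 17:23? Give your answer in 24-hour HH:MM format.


Start time: 17:23
Adding: 6 hours 22 minutes
Minutes: 23 + 22 = 45
Hours: 17 + 6 + 0 = 23
Result: 23:45

23:45


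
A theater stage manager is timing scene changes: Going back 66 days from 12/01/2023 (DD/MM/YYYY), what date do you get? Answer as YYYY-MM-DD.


Start: 2023-01-12
Subtracting 66 days
Days already passed in January: 12
After going back through January: 54 more days to subtract
December 2022: 31 days, 23 remaining
November 2022 has 30 days, need 23
Result: 2022-11-07

2022-11-07


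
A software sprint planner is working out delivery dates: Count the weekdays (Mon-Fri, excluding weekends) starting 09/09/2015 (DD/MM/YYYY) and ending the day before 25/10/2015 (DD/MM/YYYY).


Start: 2015-09-09 (Wednesday)
End (exclusive): 2015-10-25 (Sunday)
Total calendar days: 46
Full weeks: 46 // 7 = 6 -> 30 weekdays
Remaining 4 days starting on Wednesday:
  Wed(w), Thu(w), Fri(w), Sat(-) -> 3 weekdays
Total business days: 30 + 3 = 33

33


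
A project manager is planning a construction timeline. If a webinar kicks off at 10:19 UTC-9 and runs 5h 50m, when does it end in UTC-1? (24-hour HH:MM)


Start: 10:19 in UTC-9
Step 1 - add duration:
  minutes: 19 + 50 = 69 (carry 1h)
  hours: 10 + 5 + 1 = 16
  end in UTC-9: 16:09
Step 2 - convert UTC-9 -> UTC-1:
  offset difference: -1 - (-9) = 8 hours
  16 + (8) = 24 -> mod 24 = 0
Result: 00:09 in UTC-1

00:09


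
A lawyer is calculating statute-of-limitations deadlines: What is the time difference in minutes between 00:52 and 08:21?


Start time: 00:52 = 52 minutes from midnight
End time: 08:21 = 501 minutes from midnight
Difference: 501 - 52 = 449 minutes
That is 7 hours and 29 minutes

449


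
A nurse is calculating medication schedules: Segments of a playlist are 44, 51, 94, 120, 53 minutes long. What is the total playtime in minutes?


Durations: 44, 51, 94, 120, 53
Running sum: 44
+ 51 = 95
+ 94 = 189
+ 120 = 309
+ 53 = 362
Total duration: 362 minutes
That is 6 hours and 2 minutes

362


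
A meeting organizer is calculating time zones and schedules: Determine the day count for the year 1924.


Year: 1924
Check leap year rules:
Divisible by 4? Yes
Divisible by 100? No
1924 is a leap year
Days: 366

366


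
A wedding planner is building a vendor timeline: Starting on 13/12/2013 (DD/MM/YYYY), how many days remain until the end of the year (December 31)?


Start: December 13, 2013
End: December 31, 2013
Days left in December: 18
Total: 18 days

18


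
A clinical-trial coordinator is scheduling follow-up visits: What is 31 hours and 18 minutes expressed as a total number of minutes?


Hours: 31
Minutes: 18
Convert hours to minutes: 31 x 60 = 1860
Add remaining minutes: 1860 + 18 = 1878

1878


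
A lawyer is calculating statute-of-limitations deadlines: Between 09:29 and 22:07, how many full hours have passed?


Start: 09:29
End: 22:07
Hour difference: 22 - 9 = 13 hours
Minute difference: 7 - 29 = -22 minutes
Total minutes: 758
Complete hours: 758 / 60 = 12 (remainder 38)

12


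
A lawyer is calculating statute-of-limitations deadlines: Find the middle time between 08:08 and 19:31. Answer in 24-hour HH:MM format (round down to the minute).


Start time: 08:08 = 488 minutes from midnight
End time: 19:31 = 1171 minutes from midnight
Sum: 488 + 1171 = 1659
Midpoint: 1659 / 2 = 829 minutes
Convert: 829 / 60 = 13 hours, 49 minutes
Result: 13:49

13:49


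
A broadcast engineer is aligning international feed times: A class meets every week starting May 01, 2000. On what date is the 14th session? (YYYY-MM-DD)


First occurrence: 2000-05-01 (occurrence 1)
Each occurrence is 7 days after the previous.
Occurrence 14 is 13 weeks after the first.
13 weeks = 91 days
2000-05-01 + 91 days = 2000-07-31

2000-07-31


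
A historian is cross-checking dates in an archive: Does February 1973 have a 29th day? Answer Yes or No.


Year: 1973
Divisible by 4? 1973 / 4 = 493.25 -> No
Not divisible by 4, so NOT a leap year

No


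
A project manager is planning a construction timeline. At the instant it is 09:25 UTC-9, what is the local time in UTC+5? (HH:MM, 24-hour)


Local time: 09:25 at UTC-9 (offset -9h)
Target zone: UTC+5 (offset 5h)
Difference: 5 - (-9) = 14 hours
Calculation: 9 + (14) = 23
Result: 23:25

23:25


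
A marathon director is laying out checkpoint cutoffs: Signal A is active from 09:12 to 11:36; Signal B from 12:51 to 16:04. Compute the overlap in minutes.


Interval A: [552, 696] minutes from midnight
Interval B: [771, 964] minutes from midnight
Overlap start = max(552, 771) = 771
Overlap end = min(696, 964) = 696
End <= start, so the intervals do not overlap: 0 minutes

0


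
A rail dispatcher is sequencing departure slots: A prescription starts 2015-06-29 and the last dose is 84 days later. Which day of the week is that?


Start: 2015-06-29 (Monday)
Step 1 - find target date: add 84 days
  2015-06-29 + 84 days = 2015-09-21
Step 2 - day of week:
  84 mod 7 = 0
  Monday + 0 days -> Monday
Result: Monday (2015-09-21)

Monday


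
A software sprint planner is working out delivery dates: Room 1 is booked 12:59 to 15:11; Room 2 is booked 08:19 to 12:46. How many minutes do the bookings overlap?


Interval A: [779, 911] minutes from midnight
Interval B: [499, 766] minutes from midnight
Overlap start = max(779, 499) = 779
Overlap end = min(911, 766) = 766
End <= start, so the intervals do not overlap: 0 minutes

0


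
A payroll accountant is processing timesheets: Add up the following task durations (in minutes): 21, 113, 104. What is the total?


Durations: 21, 113, 104
Running sum: 21
+ 113 = 134
+ 104 = 238
Total duration: 238 minutes
That is 3 hours and 58 minutes

238


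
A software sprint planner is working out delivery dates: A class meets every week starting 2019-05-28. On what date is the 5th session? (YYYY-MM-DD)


First occurrence: 2019-05-28 (occurrence 1)
Each occurrence is 7 days after the previous.
Occurrence 5 is 4 weeks after the first.
4 weeks = 28 days
2019-05-28 + 28 days = 2019-06-25

2019-06-25


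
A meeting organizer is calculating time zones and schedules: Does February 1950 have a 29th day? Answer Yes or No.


Year: 1950
Divisible by 4? 1950 / 4 = 487.5 -> No
Not divisible by 4, so NOT a leap year

No


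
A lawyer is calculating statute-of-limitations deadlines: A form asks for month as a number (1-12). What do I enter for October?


Calendar month order:
9. September
10. October <--
11. November
October is month number 10

10


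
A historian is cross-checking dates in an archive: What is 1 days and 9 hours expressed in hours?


Days: 1
Extra hours: 9
Hours per day: 24
Days to hours: 1 x 24 = 24
Total: 24 + 9 = 33

33


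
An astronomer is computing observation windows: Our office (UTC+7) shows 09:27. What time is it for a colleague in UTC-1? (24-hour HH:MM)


Local time: 09:27 at UTC+7 (offset 7h)
Target zone: UTC-1 (offset -1h)
Difference: -1 - (7) = -8 hours
Calculation: 9 + (-8) = 1
Result: 01:27

01:27


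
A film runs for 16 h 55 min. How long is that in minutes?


Hours: 16
Minutes: 55
Convert hours to minutes: 16 x 60 = 960
Add remaining minutes: 960 + 55 = 1015

1015


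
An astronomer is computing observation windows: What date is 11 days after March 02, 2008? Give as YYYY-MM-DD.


Start: 2008-03-02
Adding 11 days
Days remaining in March: 29
Result: 2008-03-13

2008-03-13


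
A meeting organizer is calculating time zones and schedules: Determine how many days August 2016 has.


Month: August
Year: 2016
August is a 31-day month
Total: 31 days

31
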